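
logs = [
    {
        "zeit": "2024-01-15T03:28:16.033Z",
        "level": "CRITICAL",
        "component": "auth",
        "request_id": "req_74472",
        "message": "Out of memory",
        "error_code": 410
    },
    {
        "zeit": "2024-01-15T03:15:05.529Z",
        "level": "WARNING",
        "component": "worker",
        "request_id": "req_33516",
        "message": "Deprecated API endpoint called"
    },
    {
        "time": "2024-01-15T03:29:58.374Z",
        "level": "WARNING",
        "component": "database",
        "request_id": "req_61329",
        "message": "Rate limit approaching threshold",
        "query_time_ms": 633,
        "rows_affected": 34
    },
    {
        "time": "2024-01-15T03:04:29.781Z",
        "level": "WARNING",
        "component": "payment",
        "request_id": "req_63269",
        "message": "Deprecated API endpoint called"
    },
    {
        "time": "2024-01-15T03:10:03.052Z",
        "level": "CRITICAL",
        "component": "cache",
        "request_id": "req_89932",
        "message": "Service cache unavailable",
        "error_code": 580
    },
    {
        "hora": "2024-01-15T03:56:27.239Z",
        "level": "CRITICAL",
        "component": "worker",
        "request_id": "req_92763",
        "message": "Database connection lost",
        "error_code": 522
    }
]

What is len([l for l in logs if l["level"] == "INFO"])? 0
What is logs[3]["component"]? "payment"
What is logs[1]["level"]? "WARNING"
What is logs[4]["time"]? "2024-01-15T03:10:03.052Z"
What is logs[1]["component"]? "worker"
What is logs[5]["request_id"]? "req_92763"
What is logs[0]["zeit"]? "2024-01-15T03:28:16.033Z"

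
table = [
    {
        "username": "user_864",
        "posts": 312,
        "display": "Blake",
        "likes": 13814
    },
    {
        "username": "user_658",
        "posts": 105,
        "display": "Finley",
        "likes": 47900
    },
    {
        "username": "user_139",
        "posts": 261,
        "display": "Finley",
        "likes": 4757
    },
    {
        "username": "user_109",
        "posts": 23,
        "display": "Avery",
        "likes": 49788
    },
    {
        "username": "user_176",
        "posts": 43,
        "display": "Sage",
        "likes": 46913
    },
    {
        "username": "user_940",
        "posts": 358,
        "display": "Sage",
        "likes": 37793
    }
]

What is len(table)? 6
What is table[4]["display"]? "Sage"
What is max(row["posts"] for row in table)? 358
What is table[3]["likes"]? 49788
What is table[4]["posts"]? 43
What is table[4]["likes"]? 46913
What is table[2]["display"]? "Finley"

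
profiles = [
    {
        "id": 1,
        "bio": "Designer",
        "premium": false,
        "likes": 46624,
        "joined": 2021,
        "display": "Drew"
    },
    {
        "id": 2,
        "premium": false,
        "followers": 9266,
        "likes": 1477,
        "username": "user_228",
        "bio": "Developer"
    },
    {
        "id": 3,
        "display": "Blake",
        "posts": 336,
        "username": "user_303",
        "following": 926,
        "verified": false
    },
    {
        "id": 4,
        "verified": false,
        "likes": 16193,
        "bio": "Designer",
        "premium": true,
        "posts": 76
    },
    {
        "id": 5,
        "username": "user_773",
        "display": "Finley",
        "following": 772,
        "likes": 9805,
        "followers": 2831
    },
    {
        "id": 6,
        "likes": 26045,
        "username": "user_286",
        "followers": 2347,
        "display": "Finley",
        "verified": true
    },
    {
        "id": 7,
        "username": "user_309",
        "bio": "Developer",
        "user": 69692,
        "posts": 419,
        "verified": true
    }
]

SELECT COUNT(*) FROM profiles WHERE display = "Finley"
2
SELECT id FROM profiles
[1, 2, 3, 4, 5, 6, 7]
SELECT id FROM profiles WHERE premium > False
[4]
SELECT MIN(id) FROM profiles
1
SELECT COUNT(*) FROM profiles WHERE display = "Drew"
1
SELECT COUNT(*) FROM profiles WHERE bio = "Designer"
2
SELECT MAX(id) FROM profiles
7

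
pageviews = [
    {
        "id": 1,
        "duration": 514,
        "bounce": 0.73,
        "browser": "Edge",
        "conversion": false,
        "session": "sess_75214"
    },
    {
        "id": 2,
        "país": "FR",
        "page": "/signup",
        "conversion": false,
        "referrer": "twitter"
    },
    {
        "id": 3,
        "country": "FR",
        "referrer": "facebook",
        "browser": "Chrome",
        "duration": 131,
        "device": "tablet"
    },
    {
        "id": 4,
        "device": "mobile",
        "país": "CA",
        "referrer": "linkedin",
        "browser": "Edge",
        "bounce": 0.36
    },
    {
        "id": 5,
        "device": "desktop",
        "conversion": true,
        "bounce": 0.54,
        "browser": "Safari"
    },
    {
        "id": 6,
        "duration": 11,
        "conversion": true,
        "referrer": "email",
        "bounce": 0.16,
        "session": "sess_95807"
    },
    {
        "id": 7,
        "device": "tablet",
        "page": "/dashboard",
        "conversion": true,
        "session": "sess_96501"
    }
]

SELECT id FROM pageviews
[1, 2, 3, 4, 5, 6, 7]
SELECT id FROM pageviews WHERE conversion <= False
[1, 2]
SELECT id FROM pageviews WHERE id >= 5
[5, 6, 7]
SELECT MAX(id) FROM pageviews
7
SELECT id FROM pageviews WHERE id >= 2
[2, 3, 4, 5, 6, 7]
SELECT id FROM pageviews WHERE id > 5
[6, 7]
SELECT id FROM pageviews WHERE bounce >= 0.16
[1, 4, 5, 6]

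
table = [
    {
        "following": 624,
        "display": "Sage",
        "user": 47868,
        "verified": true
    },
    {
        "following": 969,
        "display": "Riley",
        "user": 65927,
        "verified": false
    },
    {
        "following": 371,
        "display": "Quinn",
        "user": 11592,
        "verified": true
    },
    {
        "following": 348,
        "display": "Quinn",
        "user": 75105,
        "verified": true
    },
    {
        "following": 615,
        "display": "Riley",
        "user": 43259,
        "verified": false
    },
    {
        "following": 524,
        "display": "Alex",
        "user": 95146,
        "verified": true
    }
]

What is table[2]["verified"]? True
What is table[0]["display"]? "Sage"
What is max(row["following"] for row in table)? 969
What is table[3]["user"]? 75105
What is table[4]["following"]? 615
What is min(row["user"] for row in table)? 11592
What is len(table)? 6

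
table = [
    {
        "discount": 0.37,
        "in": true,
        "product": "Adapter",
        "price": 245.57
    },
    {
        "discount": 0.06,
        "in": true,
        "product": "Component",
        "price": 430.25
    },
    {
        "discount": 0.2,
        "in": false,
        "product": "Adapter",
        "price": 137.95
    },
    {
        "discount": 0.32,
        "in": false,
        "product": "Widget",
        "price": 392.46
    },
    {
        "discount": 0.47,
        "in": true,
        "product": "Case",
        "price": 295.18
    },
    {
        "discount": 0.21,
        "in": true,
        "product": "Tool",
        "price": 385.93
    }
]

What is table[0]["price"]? 245.57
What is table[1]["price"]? 430.25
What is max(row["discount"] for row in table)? 0.47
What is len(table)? 6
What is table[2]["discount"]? 0.2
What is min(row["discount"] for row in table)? 0.06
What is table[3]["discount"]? 0.32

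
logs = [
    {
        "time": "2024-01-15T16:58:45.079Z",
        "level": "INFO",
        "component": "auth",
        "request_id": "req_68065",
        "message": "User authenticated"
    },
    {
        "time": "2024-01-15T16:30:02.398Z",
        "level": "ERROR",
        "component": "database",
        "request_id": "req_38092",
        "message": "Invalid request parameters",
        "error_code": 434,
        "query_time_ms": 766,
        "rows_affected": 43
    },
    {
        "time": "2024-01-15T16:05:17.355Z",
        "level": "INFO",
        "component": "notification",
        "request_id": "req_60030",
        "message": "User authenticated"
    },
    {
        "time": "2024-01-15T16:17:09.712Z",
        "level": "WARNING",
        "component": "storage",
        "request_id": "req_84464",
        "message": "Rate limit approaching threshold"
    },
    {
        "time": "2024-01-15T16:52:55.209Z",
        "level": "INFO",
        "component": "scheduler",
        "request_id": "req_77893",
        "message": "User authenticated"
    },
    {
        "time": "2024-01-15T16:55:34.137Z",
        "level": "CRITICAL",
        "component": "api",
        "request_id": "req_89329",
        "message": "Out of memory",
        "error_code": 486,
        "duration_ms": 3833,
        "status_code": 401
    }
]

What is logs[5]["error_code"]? 486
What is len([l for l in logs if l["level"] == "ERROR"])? 1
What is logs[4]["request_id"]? "req_77893"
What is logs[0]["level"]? "INFO"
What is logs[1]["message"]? "Invalid request parameters"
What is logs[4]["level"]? "INFO"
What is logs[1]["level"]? "ERROR"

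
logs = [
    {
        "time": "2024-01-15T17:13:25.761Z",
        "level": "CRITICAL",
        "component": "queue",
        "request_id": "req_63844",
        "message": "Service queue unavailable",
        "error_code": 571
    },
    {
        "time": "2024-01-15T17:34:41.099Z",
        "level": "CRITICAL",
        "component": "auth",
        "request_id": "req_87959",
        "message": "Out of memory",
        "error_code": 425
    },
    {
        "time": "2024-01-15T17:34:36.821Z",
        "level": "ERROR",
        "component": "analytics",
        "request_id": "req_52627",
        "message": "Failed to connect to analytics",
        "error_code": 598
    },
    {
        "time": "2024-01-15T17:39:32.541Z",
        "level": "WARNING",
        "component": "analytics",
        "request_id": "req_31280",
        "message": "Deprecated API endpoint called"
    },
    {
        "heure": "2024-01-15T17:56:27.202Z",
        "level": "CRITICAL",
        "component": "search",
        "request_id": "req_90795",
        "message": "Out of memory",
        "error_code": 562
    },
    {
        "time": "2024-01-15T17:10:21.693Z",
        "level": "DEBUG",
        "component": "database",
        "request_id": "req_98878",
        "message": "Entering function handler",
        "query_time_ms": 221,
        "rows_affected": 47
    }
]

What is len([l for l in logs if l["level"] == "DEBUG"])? 1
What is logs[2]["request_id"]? "req_52627"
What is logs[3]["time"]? "2024-01-15T17:39:32.541Z"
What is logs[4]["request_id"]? "req_90795"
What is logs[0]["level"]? "CRITICAL"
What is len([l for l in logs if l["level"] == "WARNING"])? 1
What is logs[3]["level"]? "WARNING"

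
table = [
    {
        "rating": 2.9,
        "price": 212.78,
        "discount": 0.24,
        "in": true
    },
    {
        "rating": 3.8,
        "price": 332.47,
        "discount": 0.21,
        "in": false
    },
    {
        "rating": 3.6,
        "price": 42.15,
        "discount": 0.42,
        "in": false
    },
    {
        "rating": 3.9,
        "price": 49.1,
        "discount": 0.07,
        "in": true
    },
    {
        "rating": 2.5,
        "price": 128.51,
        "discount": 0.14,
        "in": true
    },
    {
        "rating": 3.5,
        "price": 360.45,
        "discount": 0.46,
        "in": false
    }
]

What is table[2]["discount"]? 0.42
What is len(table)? 6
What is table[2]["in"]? False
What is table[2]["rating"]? 3.6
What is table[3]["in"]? True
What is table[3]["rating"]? 3.9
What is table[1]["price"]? 332.47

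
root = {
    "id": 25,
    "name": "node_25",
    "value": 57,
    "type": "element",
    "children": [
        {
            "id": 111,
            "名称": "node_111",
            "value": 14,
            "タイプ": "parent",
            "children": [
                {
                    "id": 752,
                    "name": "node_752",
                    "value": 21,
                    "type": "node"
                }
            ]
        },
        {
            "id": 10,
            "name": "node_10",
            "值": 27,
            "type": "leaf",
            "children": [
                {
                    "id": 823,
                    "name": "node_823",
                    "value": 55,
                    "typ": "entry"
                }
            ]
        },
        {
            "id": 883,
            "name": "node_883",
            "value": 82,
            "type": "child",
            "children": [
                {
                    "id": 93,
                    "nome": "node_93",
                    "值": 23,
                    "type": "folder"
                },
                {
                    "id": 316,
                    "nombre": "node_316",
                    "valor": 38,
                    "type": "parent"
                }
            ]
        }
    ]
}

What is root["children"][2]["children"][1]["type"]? "parent"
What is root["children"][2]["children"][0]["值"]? 23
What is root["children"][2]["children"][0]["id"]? 93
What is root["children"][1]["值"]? 27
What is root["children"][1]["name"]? "node_10"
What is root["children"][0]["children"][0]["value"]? 21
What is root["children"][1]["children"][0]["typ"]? "entry"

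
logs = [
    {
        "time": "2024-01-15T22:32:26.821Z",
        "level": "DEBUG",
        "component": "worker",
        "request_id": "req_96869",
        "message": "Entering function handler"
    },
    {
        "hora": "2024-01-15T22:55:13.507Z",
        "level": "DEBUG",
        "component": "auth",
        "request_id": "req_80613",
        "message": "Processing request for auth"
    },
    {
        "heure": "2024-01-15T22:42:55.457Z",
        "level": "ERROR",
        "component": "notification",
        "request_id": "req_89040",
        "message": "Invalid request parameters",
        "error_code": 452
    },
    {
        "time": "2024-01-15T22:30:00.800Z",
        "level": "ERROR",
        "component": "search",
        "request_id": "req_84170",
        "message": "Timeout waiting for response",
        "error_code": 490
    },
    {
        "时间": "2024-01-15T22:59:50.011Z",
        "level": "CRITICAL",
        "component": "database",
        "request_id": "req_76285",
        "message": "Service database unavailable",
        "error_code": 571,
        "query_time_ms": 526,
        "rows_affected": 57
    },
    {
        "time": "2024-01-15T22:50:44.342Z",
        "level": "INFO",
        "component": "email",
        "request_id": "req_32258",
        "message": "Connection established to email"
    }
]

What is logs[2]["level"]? "ERROR"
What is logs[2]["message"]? "Invalid request parameters"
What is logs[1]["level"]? "DEBUG"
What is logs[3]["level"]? "ERROR"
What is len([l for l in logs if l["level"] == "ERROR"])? 2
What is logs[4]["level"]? "CRITICAL"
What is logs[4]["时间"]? "2024-01-15T22:59:50.011Z"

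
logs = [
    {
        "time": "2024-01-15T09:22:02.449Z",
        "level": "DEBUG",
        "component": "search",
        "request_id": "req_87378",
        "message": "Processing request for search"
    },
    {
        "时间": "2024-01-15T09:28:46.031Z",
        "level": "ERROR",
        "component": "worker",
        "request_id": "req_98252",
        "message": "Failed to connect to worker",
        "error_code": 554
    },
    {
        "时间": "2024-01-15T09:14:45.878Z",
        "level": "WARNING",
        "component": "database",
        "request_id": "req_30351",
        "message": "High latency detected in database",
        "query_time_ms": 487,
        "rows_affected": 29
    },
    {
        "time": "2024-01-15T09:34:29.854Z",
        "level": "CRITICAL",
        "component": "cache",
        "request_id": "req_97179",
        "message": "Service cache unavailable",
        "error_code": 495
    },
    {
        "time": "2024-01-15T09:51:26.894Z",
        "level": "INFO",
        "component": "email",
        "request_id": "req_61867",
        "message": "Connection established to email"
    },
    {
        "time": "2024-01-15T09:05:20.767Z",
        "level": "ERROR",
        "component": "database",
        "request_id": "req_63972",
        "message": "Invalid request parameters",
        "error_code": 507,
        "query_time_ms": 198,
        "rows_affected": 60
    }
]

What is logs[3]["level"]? "CRITICAL"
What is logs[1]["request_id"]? "req_98252"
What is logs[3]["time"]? "2024-01-15T09:34:29.854Z"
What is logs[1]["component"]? "worker"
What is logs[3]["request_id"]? "req_97179"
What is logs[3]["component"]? "cache"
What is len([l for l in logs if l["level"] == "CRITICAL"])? 1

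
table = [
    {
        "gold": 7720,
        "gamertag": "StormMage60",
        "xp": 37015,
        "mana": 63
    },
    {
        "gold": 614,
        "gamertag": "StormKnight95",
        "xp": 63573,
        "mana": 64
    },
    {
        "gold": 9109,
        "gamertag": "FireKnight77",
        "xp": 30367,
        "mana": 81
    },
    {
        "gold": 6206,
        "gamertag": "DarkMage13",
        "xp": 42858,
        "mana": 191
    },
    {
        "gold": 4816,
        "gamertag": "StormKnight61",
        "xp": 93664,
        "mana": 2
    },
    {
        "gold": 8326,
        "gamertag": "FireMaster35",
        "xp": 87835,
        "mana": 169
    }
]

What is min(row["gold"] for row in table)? 614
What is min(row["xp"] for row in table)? 30367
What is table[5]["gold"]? 8326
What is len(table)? 6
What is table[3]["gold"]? 6206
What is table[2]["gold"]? 9109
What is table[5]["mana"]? 169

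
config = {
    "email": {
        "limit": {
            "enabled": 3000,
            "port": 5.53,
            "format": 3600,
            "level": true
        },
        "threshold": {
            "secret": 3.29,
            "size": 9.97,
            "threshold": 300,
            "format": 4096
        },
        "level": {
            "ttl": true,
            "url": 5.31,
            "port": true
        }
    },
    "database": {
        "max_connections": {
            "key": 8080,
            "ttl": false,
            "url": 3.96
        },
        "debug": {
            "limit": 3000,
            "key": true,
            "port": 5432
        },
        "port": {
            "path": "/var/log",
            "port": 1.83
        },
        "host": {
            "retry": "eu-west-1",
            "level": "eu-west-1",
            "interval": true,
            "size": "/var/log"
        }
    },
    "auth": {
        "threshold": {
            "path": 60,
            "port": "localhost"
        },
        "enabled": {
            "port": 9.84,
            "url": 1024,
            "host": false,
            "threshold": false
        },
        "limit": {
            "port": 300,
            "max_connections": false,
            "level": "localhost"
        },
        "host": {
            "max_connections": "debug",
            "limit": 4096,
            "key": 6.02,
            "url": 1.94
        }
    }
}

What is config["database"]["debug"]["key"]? True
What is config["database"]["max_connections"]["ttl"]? False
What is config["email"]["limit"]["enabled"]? 3000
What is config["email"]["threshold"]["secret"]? 3.29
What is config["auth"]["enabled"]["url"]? 1024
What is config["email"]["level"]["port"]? True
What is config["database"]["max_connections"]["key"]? 8080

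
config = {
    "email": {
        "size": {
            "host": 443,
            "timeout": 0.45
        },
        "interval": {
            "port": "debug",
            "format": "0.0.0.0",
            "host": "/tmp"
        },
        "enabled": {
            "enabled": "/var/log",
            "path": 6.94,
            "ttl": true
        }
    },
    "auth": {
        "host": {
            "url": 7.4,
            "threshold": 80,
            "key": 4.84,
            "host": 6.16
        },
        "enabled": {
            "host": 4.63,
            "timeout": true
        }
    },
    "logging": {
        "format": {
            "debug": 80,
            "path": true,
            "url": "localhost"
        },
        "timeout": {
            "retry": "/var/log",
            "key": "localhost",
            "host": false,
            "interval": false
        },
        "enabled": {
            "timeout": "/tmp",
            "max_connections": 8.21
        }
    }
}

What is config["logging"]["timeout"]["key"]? "localhost"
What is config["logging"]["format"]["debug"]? 80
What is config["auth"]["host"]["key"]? 4.84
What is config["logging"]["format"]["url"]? "localhost"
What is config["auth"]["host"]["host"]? 6.16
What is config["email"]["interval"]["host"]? "/tmp"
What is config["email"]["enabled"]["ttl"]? True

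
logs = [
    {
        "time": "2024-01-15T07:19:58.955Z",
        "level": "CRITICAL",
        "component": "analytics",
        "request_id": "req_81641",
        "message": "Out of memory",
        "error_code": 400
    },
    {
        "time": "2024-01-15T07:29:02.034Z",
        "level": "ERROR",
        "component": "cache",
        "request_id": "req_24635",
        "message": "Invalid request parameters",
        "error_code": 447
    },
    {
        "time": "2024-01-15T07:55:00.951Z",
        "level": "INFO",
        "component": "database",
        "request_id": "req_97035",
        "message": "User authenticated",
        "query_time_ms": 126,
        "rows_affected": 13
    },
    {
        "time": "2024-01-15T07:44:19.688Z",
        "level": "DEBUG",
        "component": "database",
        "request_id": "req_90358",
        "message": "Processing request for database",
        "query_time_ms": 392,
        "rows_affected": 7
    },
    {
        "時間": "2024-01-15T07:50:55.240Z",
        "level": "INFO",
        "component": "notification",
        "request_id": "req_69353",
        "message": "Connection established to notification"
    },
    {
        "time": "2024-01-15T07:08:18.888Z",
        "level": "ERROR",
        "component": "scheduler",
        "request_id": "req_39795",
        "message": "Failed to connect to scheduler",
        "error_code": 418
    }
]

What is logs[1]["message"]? "Invalid request parameters"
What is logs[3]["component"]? "database"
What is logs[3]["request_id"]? "req_90358"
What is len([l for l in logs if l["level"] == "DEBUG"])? 1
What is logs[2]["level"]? "INFO"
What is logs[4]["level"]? "INFO"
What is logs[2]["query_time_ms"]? 126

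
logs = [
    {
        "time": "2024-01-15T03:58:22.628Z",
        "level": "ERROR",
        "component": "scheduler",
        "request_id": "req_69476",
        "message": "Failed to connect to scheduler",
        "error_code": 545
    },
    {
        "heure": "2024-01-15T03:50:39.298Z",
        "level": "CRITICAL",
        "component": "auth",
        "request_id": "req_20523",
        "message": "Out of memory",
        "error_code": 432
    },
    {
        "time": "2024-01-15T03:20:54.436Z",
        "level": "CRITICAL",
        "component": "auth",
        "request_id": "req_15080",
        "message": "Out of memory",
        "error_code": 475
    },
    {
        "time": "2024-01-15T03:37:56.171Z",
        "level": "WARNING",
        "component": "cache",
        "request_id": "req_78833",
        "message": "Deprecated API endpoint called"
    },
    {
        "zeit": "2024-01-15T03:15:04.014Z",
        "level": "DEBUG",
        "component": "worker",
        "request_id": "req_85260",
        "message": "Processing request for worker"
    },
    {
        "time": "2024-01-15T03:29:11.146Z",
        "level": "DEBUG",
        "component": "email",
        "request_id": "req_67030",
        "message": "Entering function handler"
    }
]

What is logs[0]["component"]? "scheduler"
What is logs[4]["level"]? "DEBUG"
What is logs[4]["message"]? "Processing request for worker"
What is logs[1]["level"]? "CRITICAL"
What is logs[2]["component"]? "auth"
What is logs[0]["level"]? "ERROR"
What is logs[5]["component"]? "email"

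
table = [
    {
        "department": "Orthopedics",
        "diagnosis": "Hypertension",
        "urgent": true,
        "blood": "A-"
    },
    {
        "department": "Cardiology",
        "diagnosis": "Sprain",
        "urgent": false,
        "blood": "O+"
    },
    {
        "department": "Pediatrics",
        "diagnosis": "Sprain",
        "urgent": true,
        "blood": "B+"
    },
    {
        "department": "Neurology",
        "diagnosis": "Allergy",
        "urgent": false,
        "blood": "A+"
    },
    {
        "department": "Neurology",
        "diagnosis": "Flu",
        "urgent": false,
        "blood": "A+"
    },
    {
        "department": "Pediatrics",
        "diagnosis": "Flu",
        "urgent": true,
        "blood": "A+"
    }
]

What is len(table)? 6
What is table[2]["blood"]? "B+"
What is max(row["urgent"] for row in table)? True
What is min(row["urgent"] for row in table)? False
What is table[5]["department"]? "Pediatrics"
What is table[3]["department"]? "Neurology"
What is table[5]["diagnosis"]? "Flu"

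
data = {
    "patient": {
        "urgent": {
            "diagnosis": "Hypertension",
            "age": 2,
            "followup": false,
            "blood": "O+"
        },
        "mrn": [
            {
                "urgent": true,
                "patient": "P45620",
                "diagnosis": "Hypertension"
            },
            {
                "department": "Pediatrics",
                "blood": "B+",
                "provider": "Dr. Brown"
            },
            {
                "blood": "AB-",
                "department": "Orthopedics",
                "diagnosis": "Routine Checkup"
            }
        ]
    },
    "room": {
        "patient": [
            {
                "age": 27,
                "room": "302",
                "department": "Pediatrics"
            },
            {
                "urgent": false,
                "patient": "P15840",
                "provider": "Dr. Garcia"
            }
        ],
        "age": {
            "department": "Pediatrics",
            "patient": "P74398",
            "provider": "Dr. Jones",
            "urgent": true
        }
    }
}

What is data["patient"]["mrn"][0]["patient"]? "P45620"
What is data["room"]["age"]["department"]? "Pediatrics"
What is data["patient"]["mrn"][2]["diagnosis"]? "Routine Checkup"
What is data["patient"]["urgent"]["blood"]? "O+"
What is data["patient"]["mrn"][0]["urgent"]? True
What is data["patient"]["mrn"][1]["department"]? "Pediatrics"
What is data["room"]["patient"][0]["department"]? "Pediatrics"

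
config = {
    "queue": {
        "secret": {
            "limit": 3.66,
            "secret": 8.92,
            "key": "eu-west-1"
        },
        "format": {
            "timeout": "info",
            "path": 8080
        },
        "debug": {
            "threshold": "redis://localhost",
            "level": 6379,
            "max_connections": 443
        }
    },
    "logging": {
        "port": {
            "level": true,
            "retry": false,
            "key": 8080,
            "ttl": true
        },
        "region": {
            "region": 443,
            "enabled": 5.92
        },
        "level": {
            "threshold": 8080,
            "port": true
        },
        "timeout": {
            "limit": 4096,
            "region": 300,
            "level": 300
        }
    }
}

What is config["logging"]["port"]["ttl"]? True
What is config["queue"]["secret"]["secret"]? 8.92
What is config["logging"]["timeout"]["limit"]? 4096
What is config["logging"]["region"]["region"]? 443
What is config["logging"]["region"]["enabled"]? 5.92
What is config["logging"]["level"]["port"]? True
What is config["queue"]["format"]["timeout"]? "info"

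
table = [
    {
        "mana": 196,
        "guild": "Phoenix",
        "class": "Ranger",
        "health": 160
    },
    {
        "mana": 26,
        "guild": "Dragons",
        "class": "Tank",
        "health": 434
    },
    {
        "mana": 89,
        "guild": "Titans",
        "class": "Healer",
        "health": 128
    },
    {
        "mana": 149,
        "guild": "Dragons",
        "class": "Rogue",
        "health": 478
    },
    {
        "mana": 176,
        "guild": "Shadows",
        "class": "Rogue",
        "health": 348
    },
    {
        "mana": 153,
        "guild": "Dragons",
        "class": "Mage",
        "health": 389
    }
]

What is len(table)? 6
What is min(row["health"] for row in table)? 128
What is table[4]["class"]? "Rogue"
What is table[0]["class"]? "Ranger"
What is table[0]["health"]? 160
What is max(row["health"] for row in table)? 478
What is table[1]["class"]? "Tank"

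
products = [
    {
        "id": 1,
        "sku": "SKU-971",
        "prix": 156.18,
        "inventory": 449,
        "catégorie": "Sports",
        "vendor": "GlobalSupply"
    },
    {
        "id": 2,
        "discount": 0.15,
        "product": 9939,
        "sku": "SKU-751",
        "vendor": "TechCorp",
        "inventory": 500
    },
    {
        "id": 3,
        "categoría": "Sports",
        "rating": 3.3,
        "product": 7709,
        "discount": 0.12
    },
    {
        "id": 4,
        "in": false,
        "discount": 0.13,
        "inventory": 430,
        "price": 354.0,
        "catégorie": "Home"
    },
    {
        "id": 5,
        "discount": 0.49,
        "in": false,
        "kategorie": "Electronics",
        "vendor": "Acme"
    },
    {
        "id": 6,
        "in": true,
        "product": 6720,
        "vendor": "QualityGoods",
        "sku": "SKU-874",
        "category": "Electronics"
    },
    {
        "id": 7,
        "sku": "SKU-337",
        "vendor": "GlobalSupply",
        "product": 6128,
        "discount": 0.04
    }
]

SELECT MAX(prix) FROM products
156.18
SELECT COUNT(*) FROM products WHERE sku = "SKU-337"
1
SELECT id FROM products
[1, 2, 3, 4, 5, 6, 7]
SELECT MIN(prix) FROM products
156.18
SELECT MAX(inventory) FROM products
500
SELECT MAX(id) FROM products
7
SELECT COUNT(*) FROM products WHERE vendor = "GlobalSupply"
2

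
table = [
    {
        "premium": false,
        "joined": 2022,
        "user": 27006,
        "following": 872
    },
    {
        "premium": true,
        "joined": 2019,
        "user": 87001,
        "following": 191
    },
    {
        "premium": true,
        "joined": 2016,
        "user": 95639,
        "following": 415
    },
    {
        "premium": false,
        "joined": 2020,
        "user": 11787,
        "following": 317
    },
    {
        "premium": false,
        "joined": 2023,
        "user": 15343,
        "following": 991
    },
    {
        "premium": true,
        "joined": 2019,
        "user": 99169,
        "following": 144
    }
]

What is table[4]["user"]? 15343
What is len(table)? 6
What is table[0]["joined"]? 2022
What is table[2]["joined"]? 2016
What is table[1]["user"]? 87001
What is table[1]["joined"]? 2019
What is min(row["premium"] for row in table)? False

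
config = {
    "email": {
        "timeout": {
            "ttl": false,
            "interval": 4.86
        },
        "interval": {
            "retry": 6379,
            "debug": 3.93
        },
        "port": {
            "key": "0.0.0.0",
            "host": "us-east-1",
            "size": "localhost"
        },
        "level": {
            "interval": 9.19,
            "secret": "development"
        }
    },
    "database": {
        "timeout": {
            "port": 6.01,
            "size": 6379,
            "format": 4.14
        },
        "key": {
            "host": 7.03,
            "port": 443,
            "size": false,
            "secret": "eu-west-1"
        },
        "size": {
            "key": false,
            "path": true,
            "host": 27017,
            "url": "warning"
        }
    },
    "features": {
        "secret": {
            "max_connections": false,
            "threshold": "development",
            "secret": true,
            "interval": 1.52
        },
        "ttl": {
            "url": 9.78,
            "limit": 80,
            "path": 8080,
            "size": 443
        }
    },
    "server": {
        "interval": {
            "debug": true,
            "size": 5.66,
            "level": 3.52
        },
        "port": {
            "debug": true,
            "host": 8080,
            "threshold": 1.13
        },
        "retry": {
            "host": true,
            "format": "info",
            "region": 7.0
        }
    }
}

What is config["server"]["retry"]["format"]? "info"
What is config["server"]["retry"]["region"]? 7.0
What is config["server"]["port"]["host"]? 8080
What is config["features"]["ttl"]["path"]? 8080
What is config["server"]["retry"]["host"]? True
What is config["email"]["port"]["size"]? "localhost"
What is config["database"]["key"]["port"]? 443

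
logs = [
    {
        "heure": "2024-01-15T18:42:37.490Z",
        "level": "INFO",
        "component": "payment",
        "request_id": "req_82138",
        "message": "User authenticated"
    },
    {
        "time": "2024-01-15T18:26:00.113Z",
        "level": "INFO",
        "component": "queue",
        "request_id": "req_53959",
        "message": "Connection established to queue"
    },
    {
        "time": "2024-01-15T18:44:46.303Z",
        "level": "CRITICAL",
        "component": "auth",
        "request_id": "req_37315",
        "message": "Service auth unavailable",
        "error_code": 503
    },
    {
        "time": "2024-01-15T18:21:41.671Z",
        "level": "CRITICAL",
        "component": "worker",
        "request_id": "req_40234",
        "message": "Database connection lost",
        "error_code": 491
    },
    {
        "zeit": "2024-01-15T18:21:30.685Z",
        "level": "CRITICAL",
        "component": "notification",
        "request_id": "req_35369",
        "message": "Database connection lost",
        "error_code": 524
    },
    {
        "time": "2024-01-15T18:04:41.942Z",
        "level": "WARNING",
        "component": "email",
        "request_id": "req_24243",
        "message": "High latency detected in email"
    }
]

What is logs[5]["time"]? "2024-01-15T18:04:41.942Z"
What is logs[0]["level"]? "INFO"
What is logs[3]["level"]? "CRITICAL"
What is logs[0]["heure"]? "2024-01-15T18:42:37.490Z"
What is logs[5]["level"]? "WARNING"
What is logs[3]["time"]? "2024-01-15T18:21:41.671Z"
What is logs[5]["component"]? "email"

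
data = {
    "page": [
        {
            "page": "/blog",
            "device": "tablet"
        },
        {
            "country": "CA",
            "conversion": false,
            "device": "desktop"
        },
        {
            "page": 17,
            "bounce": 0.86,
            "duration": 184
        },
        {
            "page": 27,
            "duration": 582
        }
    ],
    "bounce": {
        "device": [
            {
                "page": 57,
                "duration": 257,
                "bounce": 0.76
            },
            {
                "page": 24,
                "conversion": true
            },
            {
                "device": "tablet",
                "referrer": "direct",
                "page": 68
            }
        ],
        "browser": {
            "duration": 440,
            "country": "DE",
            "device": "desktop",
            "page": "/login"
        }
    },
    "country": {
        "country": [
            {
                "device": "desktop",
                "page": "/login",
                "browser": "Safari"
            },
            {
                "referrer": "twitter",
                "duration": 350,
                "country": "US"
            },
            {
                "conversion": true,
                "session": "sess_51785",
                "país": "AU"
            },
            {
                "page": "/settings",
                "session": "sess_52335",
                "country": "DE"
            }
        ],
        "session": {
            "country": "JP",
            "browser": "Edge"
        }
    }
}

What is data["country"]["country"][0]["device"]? "desktop"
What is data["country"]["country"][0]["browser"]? "Safari"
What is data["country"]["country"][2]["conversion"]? True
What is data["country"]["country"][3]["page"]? "/settings"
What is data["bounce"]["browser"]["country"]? "DE"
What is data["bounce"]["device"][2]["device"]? "tablet"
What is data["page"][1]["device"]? "desktop"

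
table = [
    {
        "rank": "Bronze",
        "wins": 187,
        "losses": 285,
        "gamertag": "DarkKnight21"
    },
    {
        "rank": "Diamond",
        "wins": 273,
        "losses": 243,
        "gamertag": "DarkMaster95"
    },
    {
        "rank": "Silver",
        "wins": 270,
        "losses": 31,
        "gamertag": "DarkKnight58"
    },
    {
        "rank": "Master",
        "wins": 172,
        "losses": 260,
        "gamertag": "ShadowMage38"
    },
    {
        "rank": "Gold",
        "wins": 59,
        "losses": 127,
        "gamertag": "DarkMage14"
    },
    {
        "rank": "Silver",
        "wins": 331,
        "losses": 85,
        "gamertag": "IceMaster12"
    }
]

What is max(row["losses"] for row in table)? 285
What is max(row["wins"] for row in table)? 331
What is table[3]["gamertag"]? "ShadowMage38"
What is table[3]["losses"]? 260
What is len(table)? 6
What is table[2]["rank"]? "Silver"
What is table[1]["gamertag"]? "DarkMaster95"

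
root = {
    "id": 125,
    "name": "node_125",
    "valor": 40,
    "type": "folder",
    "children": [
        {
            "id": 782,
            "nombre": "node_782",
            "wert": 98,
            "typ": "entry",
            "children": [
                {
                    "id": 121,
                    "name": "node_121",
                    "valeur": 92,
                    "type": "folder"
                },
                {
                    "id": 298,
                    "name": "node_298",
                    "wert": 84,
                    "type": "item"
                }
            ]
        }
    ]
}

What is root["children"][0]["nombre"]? "node_782"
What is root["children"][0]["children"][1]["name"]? "node_298"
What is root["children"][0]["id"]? 782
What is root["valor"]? 40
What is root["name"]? "node_125"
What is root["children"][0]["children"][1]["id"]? 298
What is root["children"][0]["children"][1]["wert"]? 84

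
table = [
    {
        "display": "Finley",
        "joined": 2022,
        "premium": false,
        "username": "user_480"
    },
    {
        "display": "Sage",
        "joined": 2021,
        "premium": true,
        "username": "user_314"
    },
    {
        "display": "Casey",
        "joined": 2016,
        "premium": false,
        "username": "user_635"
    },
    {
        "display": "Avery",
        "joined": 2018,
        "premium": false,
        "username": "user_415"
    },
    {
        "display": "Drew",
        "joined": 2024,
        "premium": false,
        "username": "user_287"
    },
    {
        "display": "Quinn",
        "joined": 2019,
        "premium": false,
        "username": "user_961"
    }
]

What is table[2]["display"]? "Casey"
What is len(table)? 6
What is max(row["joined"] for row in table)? 2024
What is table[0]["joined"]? 2022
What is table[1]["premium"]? True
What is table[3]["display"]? "Avery"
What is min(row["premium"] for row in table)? False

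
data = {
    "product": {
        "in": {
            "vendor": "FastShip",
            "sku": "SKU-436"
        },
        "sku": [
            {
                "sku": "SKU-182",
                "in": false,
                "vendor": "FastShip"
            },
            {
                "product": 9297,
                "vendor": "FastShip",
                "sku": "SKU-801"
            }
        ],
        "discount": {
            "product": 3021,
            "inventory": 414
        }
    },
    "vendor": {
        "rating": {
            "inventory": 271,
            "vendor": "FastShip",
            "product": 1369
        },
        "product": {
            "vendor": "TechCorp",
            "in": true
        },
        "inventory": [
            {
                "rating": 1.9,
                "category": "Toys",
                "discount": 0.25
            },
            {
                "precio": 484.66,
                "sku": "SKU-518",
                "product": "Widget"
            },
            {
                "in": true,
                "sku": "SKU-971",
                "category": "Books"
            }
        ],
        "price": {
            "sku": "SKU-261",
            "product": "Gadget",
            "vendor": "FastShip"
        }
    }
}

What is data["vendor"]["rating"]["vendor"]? "FastShip"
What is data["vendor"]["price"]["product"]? "Gadget"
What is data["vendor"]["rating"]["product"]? 1369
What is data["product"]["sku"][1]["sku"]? "SKU-801"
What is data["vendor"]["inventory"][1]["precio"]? 484.66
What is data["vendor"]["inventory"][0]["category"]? "Toys"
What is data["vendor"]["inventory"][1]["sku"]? "SKU-518"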